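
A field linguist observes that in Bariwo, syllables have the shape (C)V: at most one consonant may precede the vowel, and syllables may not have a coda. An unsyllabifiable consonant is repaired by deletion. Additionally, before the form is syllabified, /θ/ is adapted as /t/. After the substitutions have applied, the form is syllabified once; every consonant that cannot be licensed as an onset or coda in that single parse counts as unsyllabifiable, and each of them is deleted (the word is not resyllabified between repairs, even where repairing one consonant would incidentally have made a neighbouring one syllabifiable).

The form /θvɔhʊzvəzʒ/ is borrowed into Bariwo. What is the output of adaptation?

Substitution: /θ/ → /t/, giving /tvɔhʊzvəzʒ/.
Syllabifying with onset maximization leaves /t/, /z/, /z/, /ʒ/ stranded (no codas are permitted; onsets are limited to one consonant).
Each unlicensed consonant is deleted: /t/, /z/, /z/, /ʒ/.

vɔhʊvə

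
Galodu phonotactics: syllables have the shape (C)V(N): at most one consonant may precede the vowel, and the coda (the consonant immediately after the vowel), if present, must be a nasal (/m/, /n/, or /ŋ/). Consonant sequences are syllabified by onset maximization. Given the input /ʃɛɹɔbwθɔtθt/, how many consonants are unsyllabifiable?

The consonants /b/, /w/, /t/, /θ/, /t/ cannot be parsed into a legal (C)V(N) syllable (only a nasal (/m/, /n/, or /ŋ/) is licensed in coda position; onsets are limited to one consonant).

5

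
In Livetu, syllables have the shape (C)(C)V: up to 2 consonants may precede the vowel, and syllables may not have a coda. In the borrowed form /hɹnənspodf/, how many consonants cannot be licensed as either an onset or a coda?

Syllabifying with onset maximization leaves /h/, /n/, /d/, /f/ stranded (no codas are permitted; onsets may contain at most 2 consonants).

4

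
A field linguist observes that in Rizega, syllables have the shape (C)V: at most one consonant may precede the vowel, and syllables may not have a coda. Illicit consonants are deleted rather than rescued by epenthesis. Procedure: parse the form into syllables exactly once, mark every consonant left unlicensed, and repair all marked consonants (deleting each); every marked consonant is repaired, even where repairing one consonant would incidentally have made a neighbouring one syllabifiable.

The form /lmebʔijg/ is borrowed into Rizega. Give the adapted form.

The consonants /l/, /b/, /j/, /g/ cannot be parsed into a legal (C)V syllable (no codas are permitted; onsets are limited to one consonant).
Deletion applies to /l/, /b/, /j/, /g/.

meʔi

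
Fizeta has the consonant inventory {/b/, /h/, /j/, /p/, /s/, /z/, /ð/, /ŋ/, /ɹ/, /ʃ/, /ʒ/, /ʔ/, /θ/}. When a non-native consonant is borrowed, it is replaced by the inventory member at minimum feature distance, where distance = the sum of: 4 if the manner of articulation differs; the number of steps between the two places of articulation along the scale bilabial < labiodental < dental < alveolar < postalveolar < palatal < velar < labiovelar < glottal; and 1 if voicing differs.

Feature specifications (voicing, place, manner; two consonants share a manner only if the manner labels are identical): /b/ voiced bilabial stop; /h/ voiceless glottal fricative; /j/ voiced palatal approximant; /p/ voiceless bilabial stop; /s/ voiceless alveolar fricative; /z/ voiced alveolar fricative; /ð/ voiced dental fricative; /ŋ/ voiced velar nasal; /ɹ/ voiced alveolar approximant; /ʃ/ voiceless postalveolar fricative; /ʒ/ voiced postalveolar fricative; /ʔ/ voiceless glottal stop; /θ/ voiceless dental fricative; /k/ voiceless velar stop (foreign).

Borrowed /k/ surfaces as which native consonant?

/ʔ/ is closest: same manner (stop), place distance 2 (velar→glottal), same voicing; total 2. Next closest is /ŋ/ at distance 5.

ʔ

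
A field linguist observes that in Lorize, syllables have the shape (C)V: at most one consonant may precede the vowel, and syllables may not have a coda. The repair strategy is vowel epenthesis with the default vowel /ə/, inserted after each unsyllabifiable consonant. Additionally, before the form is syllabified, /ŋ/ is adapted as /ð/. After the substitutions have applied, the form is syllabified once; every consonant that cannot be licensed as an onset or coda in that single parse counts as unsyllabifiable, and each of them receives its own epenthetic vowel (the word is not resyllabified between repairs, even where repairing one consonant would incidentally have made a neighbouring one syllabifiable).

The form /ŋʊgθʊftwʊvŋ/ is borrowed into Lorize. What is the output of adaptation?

ðʊgəθʊfətəwʊvəðə

Substitution: /ŋ/ → /ð/, giving /ðʊgθʊftwʊvð/.
The consonants /g/, /f/, /t/, /v/, /ð/ cannot be parsed into a legal (C)V syllable (no codas are permitted; onsets are limited to one consonant).
Epenthesis after each stranded consonant: /g/ → /gə/, /f/ → /fə/, /t/ → /tə/, /v/ → /və/, /ð/ → /ðə/.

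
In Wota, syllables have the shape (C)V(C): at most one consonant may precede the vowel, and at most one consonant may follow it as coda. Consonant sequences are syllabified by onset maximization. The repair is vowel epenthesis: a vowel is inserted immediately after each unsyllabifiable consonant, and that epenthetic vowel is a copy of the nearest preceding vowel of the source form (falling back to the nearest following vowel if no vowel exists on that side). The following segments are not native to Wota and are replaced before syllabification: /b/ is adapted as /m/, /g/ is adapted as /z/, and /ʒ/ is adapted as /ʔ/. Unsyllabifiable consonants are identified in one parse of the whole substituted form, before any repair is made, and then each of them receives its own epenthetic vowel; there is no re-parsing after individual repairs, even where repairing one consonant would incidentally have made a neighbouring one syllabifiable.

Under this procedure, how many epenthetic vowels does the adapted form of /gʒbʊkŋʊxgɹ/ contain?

4

After substitution the input is /zʔmʊkŋʊxzɹ/.
The unsyllabifiable consonants are /z/, /ʔ/, /z/, /ɹ/; each receives one epenthetic vowel.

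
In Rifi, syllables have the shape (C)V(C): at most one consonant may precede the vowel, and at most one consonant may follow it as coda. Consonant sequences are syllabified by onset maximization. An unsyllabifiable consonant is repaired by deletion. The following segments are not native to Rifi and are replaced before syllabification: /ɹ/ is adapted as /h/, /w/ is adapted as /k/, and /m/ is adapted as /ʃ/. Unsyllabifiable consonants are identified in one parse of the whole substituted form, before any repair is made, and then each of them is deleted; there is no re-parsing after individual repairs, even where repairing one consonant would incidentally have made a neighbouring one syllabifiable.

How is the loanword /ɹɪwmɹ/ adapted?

Substitution: /ɹ/ → /h/, /w/ → /k/, /m/ → /ʃ/, giving /hɪkʃh/.
The consonants /ʃ/, /h/ cannot be parsed into a legal (C)V(C) syllable (at most one coda consonant is licensed; onsets are limited to one consonant).
Each unlicensed consonant is deleted: /ʃ/, /h/.

hɪk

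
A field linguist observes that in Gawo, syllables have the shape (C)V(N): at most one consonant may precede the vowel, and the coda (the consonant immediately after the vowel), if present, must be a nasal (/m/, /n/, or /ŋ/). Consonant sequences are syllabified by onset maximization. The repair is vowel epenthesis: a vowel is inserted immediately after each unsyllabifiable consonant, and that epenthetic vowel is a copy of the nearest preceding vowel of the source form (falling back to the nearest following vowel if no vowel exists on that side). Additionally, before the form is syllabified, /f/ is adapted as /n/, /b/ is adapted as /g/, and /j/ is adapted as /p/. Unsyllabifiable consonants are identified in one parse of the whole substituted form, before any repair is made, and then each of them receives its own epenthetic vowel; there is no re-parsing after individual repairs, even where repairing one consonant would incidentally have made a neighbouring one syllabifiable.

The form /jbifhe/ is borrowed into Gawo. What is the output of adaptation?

Substitution: /j/ → /p/, /b/ → /g/, /f/ → /n/, giving /pginhe/.
The consonants /p/ cannot be parsed into a legal (C)V(N) syllable (only a nasal (/m/, /n/, or /ŋ/) is licensed in coda position; onsets are limited to one consonant).
Epenthesis after each stranded consonant: /p/ → /pi/.

piginhe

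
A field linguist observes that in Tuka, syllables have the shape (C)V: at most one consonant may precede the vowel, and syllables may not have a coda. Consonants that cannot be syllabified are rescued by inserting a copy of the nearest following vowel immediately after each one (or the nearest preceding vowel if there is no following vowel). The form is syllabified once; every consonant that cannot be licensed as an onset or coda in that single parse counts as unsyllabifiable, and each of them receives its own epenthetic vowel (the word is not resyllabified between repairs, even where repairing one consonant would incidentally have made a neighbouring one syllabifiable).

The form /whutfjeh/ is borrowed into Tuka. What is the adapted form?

wuhutefejehe

The consonants /w/, /t/, /f/, /h/ cannot be parsed into a legal (C)V syllable (no codas are permitted; onsets are limited to one consonant).
Epenthesis after each stranded consonant: /w/ → /wu/, /t/ → /te/, /f/ → /fe/, /h/ → /he/.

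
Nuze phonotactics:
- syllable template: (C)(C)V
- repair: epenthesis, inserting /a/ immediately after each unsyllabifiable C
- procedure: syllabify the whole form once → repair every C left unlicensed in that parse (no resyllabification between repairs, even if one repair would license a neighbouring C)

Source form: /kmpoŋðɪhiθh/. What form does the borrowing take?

kampoŋðɪhiθaha

The consonants /k/, /θ/, /h/ cannot be parsed into a legal (C)(C)V syllable (no codas are permitted; onsets may contain at most 2 consonants).
Each unlicensed consonant becomes the onset of a new syllable: /k/ → /ka/, /θ/ → /θa/, /h/ → /ha/.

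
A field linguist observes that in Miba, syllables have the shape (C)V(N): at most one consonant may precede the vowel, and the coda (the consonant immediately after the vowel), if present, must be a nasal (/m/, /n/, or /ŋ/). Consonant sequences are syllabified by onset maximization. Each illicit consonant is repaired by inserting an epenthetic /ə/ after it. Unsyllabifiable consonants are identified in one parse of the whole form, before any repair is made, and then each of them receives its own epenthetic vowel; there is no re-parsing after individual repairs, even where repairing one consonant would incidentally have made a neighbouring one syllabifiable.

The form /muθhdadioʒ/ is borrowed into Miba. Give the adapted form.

Under (C)V(N), the unsyllabifiable consonants are /θ/, /h/, /ʒ/ (only a nasal (/m/, /n/, or /ŋ/) is licensed in coda position; onsets are limited to one consonant).
Each unlicensed consonant becomes the onset of a new syllable: /θ/ → /θə/, /h/ → /hə/, /ʒ/ → /ʒə/.

muθəhədadioʒə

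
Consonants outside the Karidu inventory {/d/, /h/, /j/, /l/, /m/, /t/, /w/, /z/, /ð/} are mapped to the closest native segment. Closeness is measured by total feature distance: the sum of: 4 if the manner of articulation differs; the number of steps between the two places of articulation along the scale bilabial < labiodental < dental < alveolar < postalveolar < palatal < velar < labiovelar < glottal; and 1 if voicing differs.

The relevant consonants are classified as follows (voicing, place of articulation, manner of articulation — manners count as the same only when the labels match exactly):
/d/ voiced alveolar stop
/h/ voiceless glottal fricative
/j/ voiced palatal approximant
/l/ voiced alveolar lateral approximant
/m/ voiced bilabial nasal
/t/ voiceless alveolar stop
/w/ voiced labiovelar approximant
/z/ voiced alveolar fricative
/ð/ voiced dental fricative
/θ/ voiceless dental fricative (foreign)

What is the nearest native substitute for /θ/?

/ð/ is closest: same manner (fricative), place distance 0 (dental→dental), voicing differs (+1); total 1. Next closest is /z/ at distance 2.

ð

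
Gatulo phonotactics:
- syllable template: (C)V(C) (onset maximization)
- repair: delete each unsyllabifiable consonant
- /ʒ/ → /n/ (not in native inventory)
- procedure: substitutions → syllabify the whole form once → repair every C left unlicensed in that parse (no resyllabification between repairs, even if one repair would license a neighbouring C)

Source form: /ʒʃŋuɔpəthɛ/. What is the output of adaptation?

Substitution: /ʒ/ → /n/, giving /nʃŋuɔpəthɛ/.
Under (C)V(C), the unsyllabifiable consonants are /n/, /ʃ/ (at most one coda consonant is licensed; onsets are limited to one consonant).
Deleting the stranded consonants removes /n/, /ʃ/.

ŋuɔpəthɛ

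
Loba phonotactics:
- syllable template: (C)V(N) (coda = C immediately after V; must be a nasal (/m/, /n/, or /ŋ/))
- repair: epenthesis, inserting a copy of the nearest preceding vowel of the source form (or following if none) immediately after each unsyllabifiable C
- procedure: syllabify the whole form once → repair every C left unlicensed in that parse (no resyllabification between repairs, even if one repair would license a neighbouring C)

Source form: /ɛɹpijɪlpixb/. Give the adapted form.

The consonants /ɹ/, /l/, /x/, /b/ cannot be parsed into a legal (C)V(N) syllable (only a nasal (/m/, /n/, or /ŋ/) is licensed in coda position; onsets are limited to one consonant).
Each unlicensed consonant becomes the onset of a new syllable: /ɹ/ → /ɹɛ/, /l/ → /lɪ/, /x/ → /xi/, /b/ → /bi/.

ɛɹɛpijɪlɪpixibi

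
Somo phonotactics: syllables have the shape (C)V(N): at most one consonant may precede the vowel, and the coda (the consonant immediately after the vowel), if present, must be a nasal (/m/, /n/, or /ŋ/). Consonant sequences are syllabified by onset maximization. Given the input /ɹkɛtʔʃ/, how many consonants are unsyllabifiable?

Syllabifying with onset maximization leaves /ɹ/, /t/, /ʔ/, /ʃ/ stranded (only a nasal (/m/, /n/, or /ŋ/) is licensed in coda position; onsets are limited to one consonant).

4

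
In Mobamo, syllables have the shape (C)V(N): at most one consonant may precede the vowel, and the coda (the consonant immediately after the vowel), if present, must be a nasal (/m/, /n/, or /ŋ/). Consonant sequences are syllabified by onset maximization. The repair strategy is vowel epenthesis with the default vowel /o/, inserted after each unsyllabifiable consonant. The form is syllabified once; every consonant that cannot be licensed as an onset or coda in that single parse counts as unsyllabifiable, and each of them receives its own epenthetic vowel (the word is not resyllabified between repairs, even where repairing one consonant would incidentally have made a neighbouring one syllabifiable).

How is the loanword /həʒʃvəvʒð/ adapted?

həʒoʃovəvoʒoðo

Syllabifying with onset maximization leaves /ʒ/, /ʃ/, /v/, /ʒ/, /ð/ stranded (only a nasal (/m/, /n/, or /ŋ/) is licensed in coda position; onsets are limited to one consonant).
Inserting the epenthetic vowel yields /ʒ/ → /ʒo/, /ʃ/ → /ʃo/, /v/ → /vo/, /ʒ/ → /ʒo/, /ð/ → /ðo/.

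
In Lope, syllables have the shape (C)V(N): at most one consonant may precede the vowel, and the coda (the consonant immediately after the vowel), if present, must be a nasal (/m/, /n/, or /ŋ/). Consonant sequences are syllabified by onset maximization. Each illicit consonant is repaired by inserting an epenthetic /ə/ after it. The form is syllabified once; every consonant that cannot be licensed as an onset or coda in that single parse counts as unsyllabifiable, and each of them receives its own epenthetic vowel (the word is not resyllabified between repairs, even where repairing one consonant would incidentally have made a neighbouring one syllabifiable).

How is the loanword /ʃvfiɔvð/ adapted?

The consonants /ʃ/, /v/, /v/, /ð/ cannot be parsed into a legal (C)V(N) syllable (only a nasal (/m/, /n/, or /ŋ/) is licensed in coda position; onsets are limited to one consonant).
Each unlicensed consonant becomes the onset of a new syllable: /ʃ/ → /ʃə/, /v/ → /və/, /v/ → /və/, /ð/ → /ðə/.

ʃəvəfiɔvəðə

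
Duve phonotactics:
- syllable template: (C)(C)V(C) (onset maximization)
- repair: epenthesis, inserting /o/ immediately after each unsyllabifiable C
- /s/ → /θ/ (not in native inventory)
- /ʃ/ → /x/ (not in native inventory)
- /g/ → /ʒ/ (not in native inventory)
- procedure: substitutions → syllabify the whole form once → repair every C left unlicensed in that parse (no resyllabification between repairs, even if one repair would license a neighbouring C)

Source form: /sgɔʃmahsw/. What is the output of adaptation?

Substitution: /s/ → /θ/, /g/ → /ʒ/, /ʃ/ → /x/, giving /θʒɔxmahθw/.
The consonants /θ/, /w/ cannot be parsed into a legal (C)(C)V(C) syllable (at most one coda consonant is licensed; onsets may contain at most 2 consonants).
Inserting the epenthetic vowel yields /θ/ → /θo/, /w/ → /wo/.

θʒɔxmahθowo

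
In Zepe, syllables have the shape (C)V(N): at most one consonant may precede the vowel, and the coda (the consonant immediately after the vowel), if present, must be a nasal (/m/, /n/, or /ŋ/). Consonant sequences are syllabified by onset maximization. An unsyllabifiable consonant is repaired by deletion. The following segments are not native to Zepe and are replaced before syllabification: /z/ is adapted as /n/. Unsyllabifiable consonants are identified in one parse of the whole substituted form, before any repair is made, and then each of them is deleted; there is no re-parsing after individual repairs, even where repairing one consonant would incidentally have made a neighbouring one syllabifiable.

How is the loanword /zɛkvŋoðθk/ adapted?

nɛŋo

Substitution: /z/ → /n/, giving /nɛkvŋoðθk/.
Syllabifying with onset maximization leaves /k/, /v/, /ð/, /θ/, /k/ stranded (only a nasal (/m/, /n/, or /ŋ/) is licensed in coda position; onsets are limited to one consonant).
Each unlicensed consonant is deleted: /k/, /v/, /ð/, /θ/, /k/.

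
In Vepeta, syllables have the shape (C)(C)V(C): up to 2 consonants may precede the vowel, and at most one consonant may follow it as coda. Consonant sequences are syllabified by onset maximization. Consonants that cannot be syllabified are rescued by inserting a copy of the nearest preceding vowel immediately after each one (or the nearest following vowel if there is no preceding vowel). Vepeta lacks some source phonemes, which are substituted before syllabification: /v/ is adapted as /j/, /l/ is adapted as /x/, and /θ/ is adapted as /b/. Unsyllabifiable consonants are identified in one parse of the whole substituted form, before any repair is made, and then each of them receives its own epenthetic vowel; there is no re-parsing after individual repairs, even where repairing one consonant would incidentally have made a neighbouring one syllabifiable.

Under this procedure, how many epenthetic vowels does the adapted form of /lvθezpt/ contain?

After substitution the input is /xjbezpt/.
The unsyllabifiable consonants are /x/, /p/, /t/; each receives one epenthetic vowel.

3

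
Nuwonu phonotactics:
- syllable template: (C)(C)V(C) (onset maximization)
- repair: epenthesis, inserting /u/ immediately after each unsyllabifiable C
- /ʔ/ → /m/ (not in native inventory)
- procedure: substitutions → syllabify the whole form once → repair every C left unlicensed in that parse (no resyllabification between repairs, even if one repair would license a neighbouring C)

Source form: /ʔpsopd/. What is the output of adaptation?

Substitution: /ʔ/ → /m/, giving /mpsopd/.
Under (C)(C)V(C), the unsyllabifiable consonants are /m/, /d/ (at most one coda consonant is licensed; onsets may contain at most 2 consonants).
Each unlicensed consonant becomes the onset of a new syllable: /m/ → /mu/, /d/ → /du/.

mupsopdu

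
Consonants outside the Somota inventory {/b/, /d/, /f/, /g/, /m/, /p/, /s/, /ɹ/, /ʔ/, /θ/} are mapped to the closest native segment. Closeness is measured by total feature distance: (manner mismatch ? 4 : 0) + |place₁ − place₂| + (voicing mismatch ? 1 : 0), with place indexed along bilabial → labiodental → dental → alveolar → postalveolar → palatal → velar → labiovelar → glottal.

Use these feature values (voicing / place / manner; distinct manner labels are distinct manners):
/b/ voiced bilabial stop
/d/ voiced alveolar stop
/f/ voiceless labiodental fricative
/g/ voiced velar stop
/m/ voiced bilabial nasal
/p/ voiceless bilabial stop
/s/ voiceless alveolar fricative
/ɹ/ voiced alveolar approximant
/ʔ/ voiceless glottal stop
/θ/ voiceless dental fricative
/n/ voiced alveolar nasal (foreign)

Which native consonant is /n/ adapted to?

/m/ is closest: same manner (nasal), place distance 3 (alveolar→bilabial), same voicing; total 3. Next closest is /d/ at distance 4.

m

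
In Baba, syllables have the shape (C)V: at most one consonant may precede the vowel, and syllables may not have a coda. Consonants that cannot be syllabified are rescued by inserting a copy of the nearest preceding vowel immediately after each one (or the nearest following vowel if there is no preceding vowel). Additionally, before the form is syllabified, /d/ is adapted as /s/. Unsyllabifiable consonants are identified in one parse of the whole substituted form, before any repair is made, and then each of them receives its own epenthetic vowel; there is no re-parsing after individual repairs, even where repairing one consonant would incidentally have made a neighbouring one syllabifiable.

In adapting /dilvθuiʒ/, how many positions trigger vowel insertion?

3

After substitution the input is /silvθuiʒ/.
The unsyllabifiable consonants are /l/, /v/, /ʒ/; each receives one epenthetic vowel.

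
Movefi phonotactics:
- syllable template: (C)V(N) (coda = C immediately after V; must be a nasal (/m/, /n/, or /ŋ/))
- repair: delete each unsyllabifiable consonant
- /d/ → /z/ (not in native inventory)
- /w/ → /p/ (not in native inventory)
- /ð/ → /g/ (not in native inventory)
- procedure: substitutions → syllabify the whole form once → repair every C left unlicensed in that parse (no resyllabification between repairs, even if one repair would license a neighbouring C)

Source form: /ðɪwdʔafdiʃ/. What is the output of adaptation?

Substitution: /ð/ → /g/, /w/ → /p/, /d/ → /z/, giving /gɪpzʔafziʃ/.
Under (C)V(N), the unsyllabifiable consonants are /p/, /z/, /f/, /ʃ/ (only a nasal (/m/, /n/, or /ŋ/) is licensed in coda position; onsets are limited to one consonant).
Deleting the stranded consonants removes /p/, /z/, /f/, /ʃ/.

gɪʔazi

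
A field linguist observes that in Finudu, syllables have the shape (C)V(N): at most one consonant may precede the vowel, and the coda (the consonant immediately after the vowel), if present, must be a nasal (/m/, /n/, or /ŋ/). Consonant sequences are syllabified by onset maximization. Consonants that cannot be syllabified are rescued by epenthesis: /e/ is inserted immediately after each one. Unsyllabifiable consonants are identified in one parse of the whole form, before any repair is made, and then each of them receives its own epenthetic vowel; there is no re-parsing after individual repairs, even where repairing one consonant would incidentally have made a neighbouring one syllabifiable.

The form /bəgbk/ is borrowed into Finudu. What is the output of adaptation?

Under (C)V(N), the unsyllabifiable consonants are /g/, /b/, /k/ (only a nasal (/m/, /n/, or /ŋ/) is licensed in coda position; onsets are limited to one consonant).
Inserting the epenthetic vowel yields /g/ → /ge/, /b/ → /be/, /k/ → /ke/.

bəgebeke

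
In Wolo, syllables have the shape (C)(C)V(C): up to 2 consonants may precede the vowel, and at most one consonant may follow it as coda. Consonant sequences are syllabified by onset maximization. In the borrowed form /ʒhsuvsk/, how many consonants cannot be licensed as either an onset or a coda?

The consonants /ʒ/, /s/, /k/ cannot be parsed into a legal (C)(C)V(C) syllable (at most one coda consonant is licensed; onsets may contain at most 2 consonants).

3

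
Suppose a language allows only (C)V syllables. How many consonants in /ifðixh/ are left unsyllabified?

3

Under (C)V, the unsyllabifiable consonants are /f/, /x/, /h/ (no codas are permitted; onsets are limited to one consonant).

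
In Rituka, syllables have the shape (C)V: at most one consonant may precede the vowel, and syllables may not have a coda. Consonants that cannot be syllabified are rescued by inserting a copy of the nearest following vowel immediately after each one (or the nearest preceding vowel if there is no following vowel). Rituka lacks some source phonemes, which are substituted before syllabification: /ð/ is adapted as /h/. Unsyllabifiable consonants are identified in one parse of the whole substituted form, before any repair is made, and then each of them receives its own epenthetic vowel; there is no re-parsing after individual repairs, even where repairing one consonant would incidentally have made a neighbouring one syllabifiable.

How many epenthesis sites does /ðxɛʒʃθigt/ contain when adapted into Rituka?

After substitution the input is /hxɛʒʃθigt/.
The unsyllabifiable consonants are /h/, /ʒ/, /ʃ/, /g/, /t/; each receives one epenthetic vowel.

5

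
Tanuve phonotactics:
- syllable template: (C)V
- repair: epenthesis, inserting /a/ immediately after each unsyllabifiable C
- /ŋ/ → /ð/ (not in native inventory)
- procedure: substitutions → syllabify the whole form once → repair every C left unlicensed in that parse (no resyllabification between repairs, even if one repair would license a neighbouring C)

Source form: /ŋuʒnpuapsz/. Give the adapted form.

ðuʒanapuapasaza

Substitution: /ŋ/ → /ð/, giving /ðuʒnpuapsz/.
Syllabifying with onset maximization leaves /ʒ/, /n/, /p/, /s/, /z/ stranded (no codas are permitted; onsets are limited to one consonant).
Inserting the epenthetic vowel yields /ʒ/ → /ʒa/, /n/ → /na/, /p/ → /pa/, /s/ → /sa/, /z/ → /za/.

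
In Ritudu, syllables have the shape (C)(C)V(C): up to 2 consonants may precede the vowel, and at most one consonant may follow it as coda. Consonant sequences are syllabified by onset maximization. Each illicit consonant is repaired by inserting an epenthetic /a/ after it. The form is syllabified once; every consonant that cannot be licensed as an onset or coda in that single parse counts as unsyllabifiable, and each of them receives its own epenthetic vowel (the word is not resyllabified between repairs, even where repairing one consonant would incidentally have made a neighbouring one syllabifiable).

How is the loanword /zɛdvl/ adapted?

Syllabifying with onset maximization leaves /v/, /l/ stranded (at most one coda consonant is licensed; onsets may contain at most 2 consonants).
Epenthesis after each stranded consonant: /v/ → /va/, /l/ → /la/.

zɛdvala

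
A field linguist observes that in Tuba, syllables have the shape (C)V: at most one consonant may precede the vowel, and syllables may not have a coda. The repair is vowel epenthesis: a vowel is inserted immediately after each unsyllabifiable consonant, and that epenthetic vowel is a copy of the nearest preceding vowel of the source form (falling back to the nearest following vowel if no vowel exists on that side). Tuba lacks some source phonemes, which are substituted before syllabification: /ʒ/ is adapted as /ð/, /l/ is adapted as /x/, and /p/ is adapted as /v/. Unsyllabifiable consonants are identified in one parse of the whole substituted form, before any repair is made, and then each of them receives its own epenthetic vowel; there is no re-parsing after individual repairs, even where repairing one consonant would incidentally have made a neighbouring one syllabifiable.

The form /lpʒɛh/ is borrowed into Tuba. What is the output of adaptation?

xɛvɛðɛhɛ

Substitution: /l/ → /x/, /p/ → /v/, /ʒ/ → /ð/, giving /xvðɛh/.
Under (C)V, the unsyllabifiable consonants are /x/, /v/, /h/ (no codas are permitted; onsets are limited to one consonant).
Inserting the epenthetic vowel yields /x/ → /xɛ/, /v/ → /vɛ/, /h/ → /hɛ/.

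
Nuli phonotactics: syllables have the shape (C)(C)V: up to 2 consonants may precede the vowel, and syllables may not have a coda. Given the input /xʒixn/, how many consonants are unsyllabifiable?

Under (C)(C)V, the unsyllabifiable consonants are /x/, /n/ (no codas are permitted; onsets may contain at most 2 consonants).

2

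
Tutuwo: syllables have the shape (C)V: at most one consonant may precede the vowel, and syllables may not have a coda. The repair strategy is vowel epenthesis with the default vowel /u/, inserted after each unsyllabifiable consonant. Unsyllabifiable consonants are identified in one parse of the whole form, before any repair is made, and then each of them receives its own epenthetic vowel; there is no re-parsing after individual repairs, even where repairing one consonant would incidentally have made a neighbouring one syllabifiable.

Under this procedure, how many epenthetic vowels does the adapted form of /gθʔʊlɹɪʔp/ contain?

The unsyllabifiable consonants are /g/, /θ/, /l/, /ʔ/, /p/; each receives one epenthetic vowel.

5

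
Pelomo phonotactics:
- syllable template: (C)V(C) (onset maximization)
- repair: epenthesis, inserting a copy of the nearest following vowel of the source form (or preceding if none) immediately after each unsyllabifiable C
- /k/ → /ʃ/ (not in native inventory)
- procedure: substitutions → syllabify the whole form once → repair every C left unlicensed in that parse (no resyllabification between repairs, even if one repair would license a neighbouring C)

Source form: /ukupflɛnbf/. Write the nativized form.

uʃupfɛlɛnbɛfɛ

Substitution: /k/ → /ʃ/, giving /uʃupflɛnbf/.
Under (C)V(C), the unsyllabifiable consonants are /f/, /b/, /f/ (at most one coda consonant is licensed; onsets are limited to one consonant).
Epenthesis after each stranded consonant: /f/ → /fɛ/, /b/ → /bɛ/, /f/ → /fɛ/.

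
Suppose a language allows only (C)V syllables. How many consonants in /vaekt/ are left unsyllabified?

2

Under (C)V, the unsyllabifiable consonants are /k/, /t/ (no codas are permitted; onsets are limited to one consonant).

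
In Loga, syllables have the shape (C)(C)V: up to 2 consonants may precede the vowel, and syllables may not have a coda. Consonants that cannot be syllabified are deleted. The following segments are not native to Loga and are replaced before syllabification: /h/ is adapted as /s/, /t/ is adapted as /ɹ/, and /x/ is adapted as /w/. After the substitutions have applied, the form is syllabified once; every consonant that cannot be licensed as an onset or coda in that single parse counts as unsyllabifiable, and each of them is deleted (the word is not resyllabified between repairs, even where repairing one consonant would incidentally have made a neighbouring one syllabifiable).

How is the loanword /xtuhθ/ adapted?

wɹu

Substitution: /x/ → /w/, /t/ → /ɹ/, /h/ → /s/, giving /wɹusθ/.
Under (C)(C)V, the unsyllabifiable consonants are /s/, /θ/ (no codas are permitted; onsets may contain at most 2 consonants).
Each unlicensed consonant is deleted: /s/, /θ/.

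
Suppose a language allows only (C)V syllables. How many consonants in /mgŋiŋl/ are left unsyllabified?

4

Under (C)V, the unsyllabifiable consonants are /m/, /g/, /ŋ/, /l/ (no codas are permitted; onsets are limited to one consonant).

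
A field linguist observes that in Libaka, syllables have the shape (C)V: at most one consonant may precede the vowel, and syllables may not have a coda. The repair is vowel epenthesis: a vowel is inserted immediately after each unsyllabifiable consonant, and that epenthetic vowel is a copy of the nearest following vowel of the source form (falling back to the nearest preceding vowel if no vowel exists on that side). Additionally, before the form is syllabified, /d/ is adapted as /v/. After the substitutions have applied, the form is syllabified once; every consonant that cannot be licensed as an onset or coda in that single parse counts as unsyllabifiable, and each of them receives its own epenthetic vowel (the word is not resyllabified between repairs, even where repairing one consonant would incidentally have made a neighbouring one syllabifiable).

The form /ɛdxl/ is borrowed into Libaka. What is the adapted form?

Substitution: /d/ → /v/, giving /ɛvxl/.
The consonants /v/, /x/, /l/ cannot be parsed into a legal (C)V syllable (no codas are permitted; onsets are limited to one consonant).
Each unlicensed consonant becomes the onset of a new syllable: /v/ → /vɛ/, /x/ → /xɛ/, /l/ → /lɛ/.

ɛvɛxɛlɛ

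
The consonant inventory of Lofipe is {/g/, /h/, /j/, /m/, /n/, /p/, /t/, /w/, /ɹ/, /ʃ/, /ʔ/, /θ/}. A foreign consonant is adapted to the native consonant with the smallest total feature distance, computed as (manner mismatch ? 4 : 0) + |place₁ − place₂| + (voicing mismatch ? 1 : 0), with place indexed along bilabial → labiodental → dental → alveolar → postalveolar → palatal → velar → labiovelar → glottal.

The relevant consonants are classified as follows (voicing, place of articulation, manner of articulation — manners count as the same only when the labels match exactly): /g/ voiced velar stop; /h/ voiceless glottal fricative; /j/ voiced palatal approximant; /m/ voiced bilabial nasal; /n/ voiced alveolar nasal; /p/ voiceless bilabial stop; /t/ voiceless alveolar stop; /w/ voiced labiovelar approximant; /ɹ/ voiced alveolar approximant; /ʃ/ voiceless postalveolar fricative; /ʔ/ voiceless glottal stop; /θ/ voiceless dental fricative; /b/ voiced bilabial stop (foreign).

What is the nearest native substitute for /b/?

p

/p/ is closest: same manner (stop), place distance 0 (bilabial→bilabial), voicing differs (+1); total 1. Next closest is /m/ at distance 4.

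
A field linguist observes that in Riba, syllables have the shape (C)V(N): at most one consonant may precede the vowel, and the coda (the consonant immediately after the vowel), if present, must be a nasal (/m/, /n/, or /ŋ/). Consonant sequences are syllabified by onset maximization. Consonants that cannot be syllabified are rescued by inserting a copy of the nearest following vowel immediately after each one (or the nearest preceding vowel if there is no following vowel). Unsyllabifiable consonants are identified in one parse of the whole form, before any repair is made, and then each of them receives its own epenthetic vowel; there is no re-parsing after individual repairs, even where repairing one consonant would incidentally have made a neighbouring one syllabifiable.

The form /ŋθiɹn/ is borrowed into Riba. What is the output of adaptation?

ŋiθiɹini

The consonants /ŋ/, /ɹ/, /n/ cannot be parsed into a legal (C)V(N) syllable (only a nasal (/m/, /n/, or /ŋ/) is licensed in coda position; onsets are limited to one consonant).
Each unlicensed consonant becomes the onset of a new syllable: /ŋ/ → /ŋi/, /ɹ/ → /ɹi/, /n/ → /ni/.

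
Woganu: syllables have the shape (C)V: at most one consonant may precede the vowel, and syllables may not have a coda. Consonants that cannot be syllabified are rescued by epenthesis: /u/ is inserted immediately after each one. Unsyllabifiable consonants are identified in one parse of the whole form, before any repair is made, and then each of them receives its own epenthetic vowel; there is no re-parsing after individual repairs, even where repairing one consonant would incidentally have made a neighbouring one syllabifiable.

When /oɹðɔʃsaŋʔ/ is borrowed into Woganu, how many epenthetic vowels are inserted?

The unsyllabifiable consonants are /ɹ/, /ʃ/, /ŋ/, /ʔ/; each receives one epenthetic vowel.

4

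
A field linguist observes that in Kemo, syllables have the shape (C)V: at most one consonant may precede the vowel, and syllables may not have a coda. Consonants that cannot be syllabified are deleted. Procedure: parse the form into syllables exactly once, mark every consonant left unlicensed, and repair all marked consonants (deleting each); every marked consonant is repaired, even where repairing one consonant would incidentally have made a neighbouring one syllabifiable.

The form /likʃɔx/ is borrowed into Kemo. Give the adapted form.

liʃɔ

Syllabifying with onset maximization leaves /k/, /x/ stranded (no codas are permitted; onsets are limited to one consonant).
Deletion applies to /k/, /x/.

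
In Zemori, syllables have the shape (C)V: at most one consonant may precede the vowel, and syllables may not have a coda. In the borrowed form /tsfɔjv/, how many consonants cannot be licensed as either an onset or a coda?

4

Syllabifying with onset maximization leaves /t/, /s/, /j/, /v/ stranded (no codas are permitted; onsets are limited to one consonant).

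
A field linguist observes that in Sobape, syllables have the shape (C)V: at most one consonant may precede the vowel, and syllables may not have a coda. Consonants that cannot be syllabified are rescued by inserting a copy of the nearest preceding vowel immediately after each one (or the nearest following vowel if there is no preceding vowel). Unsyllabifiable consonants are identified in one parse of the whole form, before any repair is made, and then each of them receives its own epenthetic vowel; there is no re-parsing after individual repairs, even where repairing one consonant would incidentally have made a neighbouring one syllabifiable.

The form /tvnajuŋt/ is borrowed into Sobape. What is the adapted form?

tavanajuŋutu

Under (C)V, the unsyllabifiable consonants are /t/, /v/, /ŋ/, /t/ (no codas are permitted; onsets are limited to one consonant).
Each unlicensed consonant becomes the onset of a new syllable: /t/ → /ta/, /v/ → /va/, /ŋ/ → /ŋu/, /t/ → /tu/.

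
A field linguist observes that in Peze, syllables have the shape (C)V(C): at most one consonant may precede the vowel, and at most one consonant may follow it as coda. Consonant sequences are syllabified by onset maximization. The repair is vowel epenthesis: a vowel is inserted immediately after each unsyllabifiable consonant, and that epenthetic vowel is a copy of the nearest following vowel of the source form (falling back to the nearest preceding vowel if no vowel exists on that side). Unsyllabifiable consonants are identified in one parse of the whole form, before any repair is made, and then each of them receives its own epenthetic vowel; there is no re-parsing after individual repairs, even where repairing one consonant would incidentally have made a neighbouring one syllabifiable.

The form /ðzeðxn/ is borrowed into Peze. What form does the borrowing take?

ðezeðxene

The consonants /ð/, /x/, /n/ cannot be parsed into a legal (C)V(C) syllable (at most one coda consonant is licensed; onsets are limited to one consonant).
Inserting the epenthetic vowel yields /ð/ → /ðe/, /x/ → /xe/, /n/ → /ne/.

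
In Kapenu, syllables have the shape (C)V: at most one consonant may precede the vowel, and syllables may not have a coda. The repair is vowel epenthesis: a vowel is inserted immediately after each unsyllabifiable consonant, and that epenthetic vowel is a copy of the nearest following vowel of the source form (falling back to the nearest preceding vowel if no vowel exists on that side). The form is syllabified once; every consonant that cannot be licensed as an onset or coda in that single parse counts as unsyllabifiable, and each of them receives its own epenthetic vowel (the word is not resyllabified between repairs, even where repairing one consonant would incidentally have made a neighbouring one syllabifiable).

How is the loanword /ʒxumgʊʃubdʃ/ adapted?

The consonants /ʒ/, /m/, /b/, /d/, /ʃ/ cannot be parsed into a legal (C)V syllable (no codas are permitted; onsets are limited to one consonant).
Epenthesis after each stranded consonant: /ʒ/ → /ʒu/, /m/ → /mʊ/, /b/ → /bu/, /d/ → /du/, /ʃ/ → /ʃu/.

ʒuxumʊgʊʃubuduʃu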